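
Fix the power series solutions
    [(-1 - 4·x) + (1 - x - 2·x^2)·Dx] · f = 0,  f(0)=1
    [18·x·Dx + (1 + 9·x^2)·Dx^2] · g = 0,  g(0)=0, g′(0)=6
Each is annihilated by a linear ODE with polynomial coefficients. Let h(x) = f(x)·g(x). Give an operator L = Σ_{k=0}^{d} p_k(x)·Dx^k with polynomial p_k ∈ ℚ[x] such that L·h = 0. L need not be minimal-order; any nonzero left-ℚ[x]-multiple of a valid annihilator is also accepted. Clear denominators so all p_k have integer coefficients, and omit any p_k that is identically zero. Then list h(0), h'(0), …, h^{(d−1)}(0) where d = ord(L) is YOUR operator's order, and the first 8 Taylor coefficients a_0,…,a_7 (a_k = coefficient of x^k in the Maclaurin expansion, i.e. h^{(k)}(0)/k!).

f: a_k = 1, 1, 3, 5, 11, 21, 43, 85, …
g: a_k = 0, 6, 0, -18, 0, 486/5, 0, -4374/7, …
Sym-product of L_f,L_g gives L₀ (≤ ord 2).
L = (4 + 18·x + 108·x^2) + (2 - 10·x + 36·x^2 + 108·x^3)·Dx + (-1 + x - 7·x^2 + 9·x^3 + 18·x^4)·Dx^2  (order 2).
h: a_k = 0, 6, 6, 0, 12, 546/5, 666/5, -9564/35, …
ICs: h(0) = 0, h′(0) = 6.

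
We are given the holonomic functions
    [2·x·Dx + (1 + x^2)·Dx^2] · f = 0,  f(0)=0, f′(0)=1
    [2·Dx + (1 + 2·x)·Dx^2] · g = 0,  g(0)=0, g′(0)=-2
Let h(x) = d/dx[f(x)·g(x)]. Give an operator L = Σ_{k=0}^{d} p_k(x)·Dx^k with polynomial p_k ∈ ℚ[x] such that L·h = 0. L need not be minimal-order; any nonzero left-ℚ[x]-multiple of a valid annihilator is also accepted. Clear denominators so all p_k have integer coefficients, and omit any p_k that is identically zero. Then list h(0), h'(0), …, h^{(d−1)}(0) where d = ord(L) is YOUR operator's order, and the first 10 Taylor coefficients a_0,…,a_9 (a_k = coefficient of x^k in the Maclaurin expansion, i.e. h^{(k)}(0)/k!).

L = (24 + 80·x + 88·x^2 + 240·x^3 + 240·x^4 + 208·x^5 + 16·x^7) + (12 + 80·x + 332·x^2 + 608·x^3 + 880·x^4 + 744·x^5 + 560·x^6 + 24·x^7 + 56·x^8)·Dx + (12 + 52·x + 168·x^2 + 372·x^3 + 516·x^4 + 564·x^5 + 384·x^6 + 276·x^7 + 24·x^8 + 32·x^9)·Dx^2 + (2 + 12·x + 34·x^2 + 64·x^3 + 87·x^4 + 96·x^5 + 84·x^6 + 48·x^7 + 33·x^8 + 4·x^9 + 4·x^10)·Dx^3  (order 3).
h: a_k = 0, -4, 6, -8, 50/3, -532/15, 1022/15, -656/5, 9122/35, -163532/315, …
ICs: h(0) = 0, h′(0) = -4, h′′(0) = 12.

f: a_k = 0, 1, 0, -1/3, 0, 1/5, 0, -1/7, 0, 1/9, …
g: a_k = 0, -2, 2, -8/3, 4, -32/5, 32/3, -128/7, 32, -512/9, …
f·g: L₀ = L_f ⊗_s L_g, ord ≤ 2·2.
h₀' ⇒ L via d/dx closure of L₀.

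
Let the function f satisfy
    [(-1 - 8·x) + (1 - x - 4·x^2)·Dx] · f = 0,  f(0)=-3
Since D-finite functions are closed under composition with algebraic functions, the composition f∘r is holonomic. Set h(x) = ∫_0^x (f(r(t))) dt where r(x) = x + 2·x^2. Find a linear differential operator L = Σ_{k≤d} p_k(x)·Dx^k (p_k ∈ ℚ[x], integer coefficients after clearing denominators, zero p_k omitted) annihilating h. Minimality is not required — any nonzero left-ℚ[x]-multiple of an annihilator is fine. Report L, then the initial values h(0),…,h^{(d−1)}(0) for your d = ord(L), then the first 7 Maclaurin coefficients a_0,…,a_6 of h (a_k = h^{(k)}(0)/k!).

L = (1 + 12·x + 48·x^2 + 64·x^3)·Dx + (-1 + x + 6·x^2 + 16·x^3 + 16·x^4)·Dx^2  (order 2).
h: a_k = 0, -3, -3/2, -7, -87/4, -309/5, -405/2, …
ICs: h(0) = 0, h′(0) = -3.

f: a_k = -3, -3, -15, -27, -87, -195, -543, …
h₀=f(r): pull back L_f along r ⇒ L₀.
h=∫₀ˣh₀: take L = L₀·Dx.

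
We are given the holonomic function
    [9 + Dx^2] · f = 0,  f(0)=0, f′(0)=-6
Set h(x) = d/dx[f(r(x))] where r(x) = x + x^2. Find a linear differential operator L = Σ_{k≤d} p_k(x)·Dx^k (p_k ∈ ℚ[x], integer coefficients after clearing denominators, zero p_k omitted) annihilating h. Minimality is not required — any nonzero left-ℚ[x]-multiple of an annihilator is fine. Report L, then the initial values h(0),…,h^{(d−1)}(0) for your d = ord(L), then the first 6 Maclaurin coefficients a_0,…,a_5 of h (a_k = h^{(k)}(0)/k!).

L = (21 + 72·x + 216·x^2 + 288·x^3 + 144·x^4) + (-6 - 12·x)·Dx + (1 + 4·x + 4·x^2)·Dx^2  (order 2).
h: a_k = -6, -12, 27, 108, 459/4, -135/2, …
ICs: h(0) = -6, h′(0) = -12.

f: a_k = 0, -6, 0, 9, 0, -81/20, …
f∘r: x↦r, Dx↦Dx/r' in L_f ⇒ L₀.
h=h₀': d/dx-closure on L₀ ⇒ L.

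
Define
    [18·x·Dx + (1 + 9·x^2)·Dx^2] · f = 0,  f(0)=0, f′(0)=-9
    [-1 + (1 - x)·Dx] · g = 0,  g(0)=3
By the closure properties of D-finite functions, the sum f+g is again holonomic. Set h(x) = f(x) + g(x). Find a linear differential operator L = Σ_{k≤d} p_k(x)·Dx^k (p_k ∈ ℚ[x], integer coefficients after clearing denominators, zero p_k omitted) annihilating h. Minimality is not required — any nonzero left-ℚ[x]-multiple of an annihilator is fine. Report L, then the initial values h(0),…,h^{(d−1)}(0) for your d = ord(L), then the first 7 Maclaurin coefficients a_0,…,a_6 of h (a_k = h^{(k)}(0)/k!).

f: a_k = 0, -9, 0, 27, 0, -729/5, 0, …
g: a_k = 3, 3, 3, 3, 3, 3, 3, …
Weyl lclm of L_f,L_g ⇒ L₀ (ord ≤ 3).
L = (18 - 72·x - 486·x^2)·Dx + (-12 + 18·x + 180·x^2 - 486·x^3)·Dx^2 + (1 + 8·x + 72·x^3 - 81·x^4)·Dx^3  (order 3).
h: a_k = 3, -6, 3, 30, 3, -714/5, 3, …
ICs: h(0) = 3, h′(0) = -6, h′′(0) = 6.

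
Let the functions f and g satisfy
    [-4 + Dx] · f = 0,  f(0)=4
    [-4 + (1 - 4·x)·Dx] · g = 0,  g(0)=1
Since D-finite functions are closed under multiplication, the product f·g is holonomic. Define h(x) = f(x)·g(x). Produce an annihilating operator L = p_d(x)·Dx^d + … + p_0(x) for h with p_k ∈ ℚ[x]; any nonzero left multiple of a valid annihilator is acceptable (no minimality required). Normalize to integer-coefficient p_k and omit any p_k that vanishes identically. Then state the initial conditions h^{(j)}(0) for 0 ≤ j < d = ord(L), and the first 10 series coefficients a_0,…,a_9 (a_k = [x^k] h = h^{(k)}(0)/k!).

L = (8 - 16·x) + (-1 + 4·x)·Dx  (order 1).
h: a_k = 4, 32, 160, 2048/3, 8320/3, 166912/15, 2003968/45, 11223040/63, 224462848/315, 1616134144/567, …
ICs: h(0) = 4.

f: a_k = 4, 16, 32, 128/3, 128/3, 512/15, 1024/45, 4096/315, 2048/315, 8192/2835, …
g: a_k = 1, 4, 16, 64, 256, 1024, 4096, 16384, 65536, 262144, …
f·g: L₀ = L_f ⊗_s L_g, ord ≤ 1·1.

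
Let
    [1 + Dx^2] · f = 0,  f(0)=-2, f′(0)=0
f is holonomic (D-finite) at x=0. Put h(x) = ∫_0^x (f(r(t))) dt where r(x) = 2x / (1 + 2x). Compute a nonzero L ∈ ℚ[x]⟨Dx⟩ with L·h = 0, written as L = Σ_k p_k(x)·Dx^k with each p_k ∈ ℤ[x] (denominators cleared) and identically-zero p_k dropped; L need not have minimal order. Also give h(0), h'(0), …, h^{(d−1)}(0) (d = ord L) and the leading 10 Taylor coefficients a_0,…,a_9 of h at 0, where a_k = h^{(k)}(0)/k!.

L = 4·Dx + (4 + 24·x + 48·x^2 + 32·x^3)·Dx^2 + (1 + 8·x + 24·x^2 + 32·x^3 + 16·x^4)·Dx^3  (order 3).
h: a_k = 0, -2, 0, 4/3, -4, 28/3, -176/9, 12008/315, -348/5, 66796/567, …
ICs: h(0) = 0, h′(0) = -2, h′′(0) = 0.

f: a_k = -2, 0, 1, 0, -1/12, 0, 1/360, 0, -1/20160, 0, …
Substitute x→r, Dx→(1/r')Dx; clear ⇒ L₀.
h=∫h₀ ⇒ L = L₀·Dx.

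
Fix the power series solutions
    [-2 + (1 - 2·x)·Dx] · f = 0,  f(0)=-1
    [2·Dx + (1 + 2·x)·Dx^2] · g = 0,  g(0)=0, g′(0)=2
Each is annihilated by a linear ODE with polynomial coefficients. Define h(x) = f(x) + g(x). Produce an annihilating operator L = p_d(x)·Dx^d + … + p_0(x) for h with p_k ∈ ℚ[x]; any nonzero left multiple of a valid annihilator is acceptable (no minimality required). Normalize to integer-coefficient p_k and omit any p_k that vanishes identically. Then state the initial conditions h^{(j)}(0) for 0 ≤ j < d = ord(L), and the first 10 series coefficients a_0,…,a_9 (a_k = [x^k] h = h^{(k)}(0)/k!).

L = (40 + 16·x)·Dx + (8 + 64·x + 32·x^2)·Dx^2 + (-3 - 2·x + 12·x^2 + 8·x^3)·Dx^3  (order 3).
h: a_k = -1, 0, -6, -16/3, -20, -128/5, -224/3, -768/7, -288, -4096/9, …
ICs: h(0) = -1, h′(0) = 0, h′′(0) = -12.

f: a_k = -1, -2, -4, -8, -16, -32, -64, -128, -256, -512, …
g: a_k = 0, 2, -2, 8/3, -4, 32/5, -32/3, 128/7, -32, 512/9, …
h₀=f+g: left-lcm gives L₀, ord ≤ 3.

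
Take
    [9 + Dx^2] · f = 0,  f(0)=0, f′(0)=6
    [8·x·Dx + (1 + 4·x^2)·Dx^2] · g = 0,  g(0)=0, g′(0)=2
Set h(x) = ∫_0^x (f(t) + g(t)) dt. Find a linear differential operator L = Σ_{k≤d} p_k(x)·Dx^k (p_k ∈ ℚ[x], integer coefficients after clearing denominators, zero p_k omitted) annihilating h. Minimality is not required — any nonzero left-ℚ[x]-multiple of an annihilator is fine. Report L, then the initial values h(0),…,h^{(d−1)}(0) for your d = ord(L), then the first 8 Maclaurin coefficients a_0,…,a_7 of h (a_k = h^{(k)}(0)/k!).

f: a_k = 0, 6, 0, -9, 0, 81/20, 0, -243/280, …
g: a_k = 0, 2, 0, -8/3, 0, 32/5, 0, -128/7, …
Weyl lclm of L_f,L_g ⇒ L₀ (ord ≤ 4).
∫: right-multiply L₀ by Dx.
L = (-2808·x + 19008·x^3 + 10368·x^5)·Dx^2 + (9 + 1548·x^2 + 7344·x^4 + 5184·x^6)·Dx^3 + (-312·x + 2112·x^3 + 1152·x^5)·Dx^4 + (1 + 172·x^2 + 816·x^4 + 576·x^6)·Dx^5  (order 5).
h: a_k = 0, 0, 4, 0, -35/12, 0, 209/120, 0, …
ICs: h(0) = 0, h′(0) = 0, h′′(0) = 8, h′′′(0) = 0, h′′′′(0) = -70.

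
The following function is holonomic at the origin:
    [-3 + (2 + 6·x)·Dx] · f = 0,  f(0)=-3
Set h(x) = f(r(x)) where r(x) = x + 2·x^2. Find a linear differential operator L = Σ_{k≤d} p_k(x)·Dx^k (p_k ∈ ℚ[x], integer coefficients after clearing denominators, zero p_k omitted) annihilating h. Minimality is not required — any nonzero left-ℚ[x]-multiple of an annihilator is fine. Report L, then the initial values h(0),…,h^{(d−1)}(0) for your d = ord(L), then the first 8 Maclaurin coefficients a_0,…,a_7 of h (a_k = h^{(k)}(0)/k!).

f: a_k = -3, -9/2, 27/8, -81/16, 1215/128, -5103/256, 45927/1024, -216513/2048, …
Change of var in L_f (x↦r) gives L₀.
L = (-3 - 12·x) + (2 + 6·x + 12·x^2)·Dx  (order 1).
h: a_k = -3, -9/2, -45/8, 135/16, -945/128, -1215/256, 33615/1024, -125145/2048, …
ICs: h(0) = -3.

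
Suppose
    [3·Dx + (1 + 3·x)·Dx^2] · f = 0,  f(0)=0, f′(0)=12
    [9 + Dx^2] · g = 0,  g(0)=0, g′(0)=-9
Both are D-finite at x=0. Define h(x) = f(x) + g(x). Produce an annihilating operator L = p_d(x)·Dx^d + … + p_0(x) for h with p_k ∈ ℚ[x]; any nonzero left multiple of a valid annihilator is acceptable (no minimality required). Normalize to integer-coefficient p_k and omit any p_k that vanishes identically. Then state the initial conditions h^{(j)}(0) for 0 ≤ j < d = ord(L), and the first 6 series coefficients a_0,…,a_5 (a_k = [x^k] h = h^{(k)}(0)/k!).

L = (63 + 54·x + 81·x^2)·Dx + (9 + 45·x + 81·x^2 + 81·x^3)·Dx^2 + (7 + 6·x + 9·x^2)·Dx^3 + (1 + 5·x + 9·x^2 + 9·x^3)·Dx^4  (order 4).
h: a_k = 0, 3, -18, 99/2, -81, 7533/40, …
ICs: h(0) = 0, h′(0) = 3, h′′(0) = -36, h′′′(0) = 297.

f: a_k = 0, 12, -18, 36, -81, 972/5, …
g: a_k = 0, -9, 0, 27/2, 0, -243/40, …
Weyl lclm of L_f,L_g ⇒ L₀ (ord ≤ 4).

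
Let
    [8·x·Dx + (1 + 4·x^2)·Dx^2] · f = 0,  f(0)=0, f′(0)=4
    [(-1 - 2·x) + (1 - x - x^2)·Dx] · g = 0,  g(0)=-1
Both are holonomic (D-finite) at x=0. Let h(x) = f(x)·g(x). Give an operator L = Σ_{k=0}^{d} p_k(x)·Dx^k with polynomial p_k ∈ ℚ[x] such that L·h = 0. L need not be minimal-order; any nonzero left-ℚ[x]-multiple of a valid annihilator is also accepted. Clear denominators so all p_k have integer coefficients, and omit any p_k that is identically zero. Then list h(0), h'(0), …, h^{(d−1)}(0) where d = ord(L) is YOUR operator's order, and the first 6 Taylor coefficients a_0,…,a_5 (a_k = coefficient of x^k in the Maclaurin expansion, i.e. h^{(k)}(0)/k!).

f: a_k = 0, 4, 0, -16/3, 0, 64/5, …
g: a_k = -1, -1, -2, -3, -5, -8, …
Product ⇒ symmetric product L₀, ord ≤ 2.
L = (2 + 8·x + 24·x^2) + (2 - 4·x + 16·x^2 + 24·x^3)·Dx + (-1 + x - 3·x^2 + 4·x^3 + 4·x^4)·Dx^2  (order 2).
h: a_k = 0, -4, -4, -8/3, -20/3, -332/15, …
ICs: h(0) = 0, h′(0) = -4.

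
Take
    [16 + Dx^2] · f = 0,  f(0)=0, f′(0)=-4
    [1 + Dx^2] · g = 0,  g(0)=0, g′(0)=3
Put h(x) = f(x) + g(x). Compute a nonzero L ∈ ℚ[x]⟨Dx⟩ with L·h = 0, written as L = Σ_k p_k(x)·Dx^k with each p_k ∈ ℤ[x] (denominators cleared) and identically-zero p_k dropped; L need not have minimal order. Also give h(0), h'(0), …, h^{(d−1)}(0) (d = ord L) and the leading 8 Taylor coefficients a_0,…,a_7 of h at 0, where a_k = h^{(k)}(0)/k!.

f: a_k = 0, -4, 0, 32/3, 0, -128/15, 0, 1024/315, …
g: a_k = 0, 3, 0, -1/2, 0, 1/40, 0, -1/1680, …
f+g: L₀ = lclm(L_f,L_g), ord ≤ 2+2.
L = 16 + 17·Dx^2 + Dx^4  (order 4).
h: a_k = 0, -1, 0, 61/6, 0, -1021/120, 0, 16381/5040, …
ICs: h(0) = 0, h′(0) = -1, h′′(0) = 0, h′′′(0) = 61.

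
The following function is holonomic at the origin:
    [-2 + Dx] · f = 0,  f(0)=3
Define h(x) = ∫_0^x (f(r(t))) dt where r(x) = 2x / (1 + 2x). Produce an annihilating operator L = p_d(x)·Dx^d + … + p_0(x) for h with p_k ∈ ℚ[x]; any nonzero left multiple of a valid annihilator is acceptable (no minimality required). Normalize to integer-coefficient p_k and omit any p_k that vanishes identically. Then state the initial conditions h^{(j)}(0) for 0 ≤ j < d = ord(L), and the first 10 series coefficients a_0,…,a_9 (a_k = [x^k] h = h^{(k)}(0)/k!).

f: a_k = 3, 6, 6, 4, 2, 4/5, 4/15, 8/105, 2/105, 4/945, …
L₀ from L_f via x↦r, Dx↦r'^{-1}Dx.
h=∫₀ˣh₀: take L = L₀·Dx.
L = -4·Dx + (1 + 4·x + 4·x^2)·Dx^2  (order 2).
h: a_k = 0, 3, 6, 0, -4, 32/5, -32/5, 256/105, 160/21, -8192/315, …
ICs: h(0) = 0, h′(0) = 3.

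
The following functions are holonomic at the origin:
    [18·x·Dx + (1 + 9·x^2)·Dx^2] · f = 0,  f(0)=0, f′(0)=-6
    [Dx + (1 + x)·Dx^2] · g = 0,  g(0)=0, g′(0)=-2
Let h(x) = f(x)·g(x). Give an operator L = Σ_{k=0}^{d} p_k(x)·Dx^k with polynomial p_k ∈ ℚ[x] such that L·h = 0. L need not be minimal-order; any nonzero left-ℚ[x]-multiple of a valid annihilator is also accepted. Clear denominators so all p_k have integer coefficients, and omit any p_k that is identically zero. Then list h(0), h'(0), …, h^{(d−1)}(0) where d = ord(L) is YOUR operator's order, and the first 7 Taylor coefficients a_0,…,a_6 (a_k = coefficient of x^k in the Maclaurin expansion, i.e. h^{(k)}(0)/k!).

L = (1368 + 2700·x + 37584·x^2 + 95580·x^3 + 87480·x^4 + 37908·x^5 + 26244·x^7)·Dx + (1298 + 9180·x + 54612·x^2 + 194724·x^3 + 324000·x^4 + 271188·x^5 + 102060·x^6 + 78732·x^7 + 91854·x^8)·Dx^2 + (76 + 2848·x + 12096·x^2 + 43992·x^3 + 117288·x^4 + 173016·x^5 + 139968·x^6 + 75816·x^7 + 78732·x^8 + 52488·x^9)·Dx^3 + (37 + 146·x + 901·x^2 + 2808·x^3 + 7362·x^4 + 15228·x^5 + 21546·x^6 + 17496·x^7 + 12393·x^8 + 13122·x^9 + 6561·x^10)·Dx^4  (order 4).
h: a_k = 0, 0, 12, -6, -32, 15, 924/5, …
ICs: h(0) = 0, h′(0) = 0, h′′(0) = 24, h′′′(0) = -36.

f: a_k = 0, -6, 0, 18, 0, -486/5, 0, …
g: a_k = 0, -2, 1, -2/3, 1/2, -2/5, 1/3, …
f·g: L₀ = L_f ⊗_s L_g, ord ≤ 2·2.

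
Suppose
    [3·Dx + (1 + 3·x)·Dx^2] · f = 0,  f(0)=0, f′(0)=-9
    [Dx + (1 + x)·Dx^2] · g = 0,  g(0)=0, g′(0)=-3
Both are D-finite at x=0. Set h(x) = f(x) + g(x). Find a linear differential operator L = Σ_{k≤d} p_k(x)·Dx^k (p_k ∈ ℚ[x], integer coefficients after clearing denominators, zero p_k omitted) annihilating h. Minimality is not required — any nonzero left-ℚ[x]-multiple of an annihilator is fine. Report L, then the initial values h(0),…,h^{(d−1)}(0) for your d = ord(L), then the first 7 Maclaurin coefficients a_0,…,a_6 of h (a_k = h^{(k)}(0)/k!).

L = 6·Dx + (8 + 12·x)·Dx^2 + (1 + 4·x + 3·x^2)·Dx^3  (order 3).
h: a_k = 0, -12, 15, -28, 123/2, -732/5, 365, …
ICs: h(0) = 0, h′(0) = -12, h′′(0) = 30.

f: a_k = 0, -9, 27/2, -27, 243/4, -729/5, 729/2, …
g: a_k = 0, -3, 3/2, -1, 3/4, -3/5, 1/2, …
L₀ := lclm(L_f,L_g); ord L₀ ≤ 2+2.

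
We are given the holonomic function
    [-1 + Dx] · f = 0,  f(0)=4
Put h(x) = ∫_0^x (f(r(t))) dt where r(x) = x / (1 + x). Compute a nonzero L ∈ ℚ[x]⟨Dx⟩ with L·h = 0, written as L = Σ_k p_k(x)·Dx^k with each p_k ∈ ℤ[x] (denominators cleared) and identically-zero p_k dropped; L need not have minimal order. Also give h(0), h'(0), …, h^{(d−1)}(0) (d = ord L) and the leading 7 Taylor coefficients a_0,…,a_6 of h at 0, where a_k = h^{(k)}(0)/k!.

f: a_k = 4, 4, 2, 2/3, 1/6, 1/30, 1/180, …
h₀=f(r): pull back L_f along r ⇒ L₀.
Integrate: L := L₀·Dx.
L = -Dx + (1 + 2·x + x^2)·Dx^2  (order 2).
h: a_k = 0, 4, 2, -2/3, 1/6, 1/30, -19/180, …
ICs: h(0) = 0, h′(0) = 4.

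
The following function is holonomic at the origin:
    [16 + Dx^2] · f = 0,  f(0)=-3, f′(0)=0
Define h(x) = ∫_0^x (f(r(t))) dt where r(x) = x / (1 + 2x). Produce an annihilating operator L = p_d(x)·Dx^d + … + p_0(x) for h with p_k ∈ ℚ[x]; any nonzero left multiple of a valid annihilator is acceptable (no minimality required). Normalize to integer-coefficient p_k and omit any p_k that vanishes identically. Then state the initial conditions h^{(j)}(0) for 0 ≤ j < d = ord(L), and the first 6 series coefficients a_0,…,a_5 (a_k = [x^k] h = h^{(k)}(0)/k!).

f: a_k = -3, 0, 24, 0, -32, 0, …
Change of var in L_f (x↦r) gives L₀.
h=∫₀ˣh₀: take L = L₀·Dx.
L = 16·Dx + (4 + 24·x + 48·x^2 + 32·x^3)·Dx^2 + (1 + 8·x + 24·x^2 + 32·x^3 + 16·x^4)·Dx^3  (order 3).
h: a_k = 0, -3, 0, 8, -24, 256/5, …
ICs: h(0) = 0, h′(0) = -3, h′′(0) = 0.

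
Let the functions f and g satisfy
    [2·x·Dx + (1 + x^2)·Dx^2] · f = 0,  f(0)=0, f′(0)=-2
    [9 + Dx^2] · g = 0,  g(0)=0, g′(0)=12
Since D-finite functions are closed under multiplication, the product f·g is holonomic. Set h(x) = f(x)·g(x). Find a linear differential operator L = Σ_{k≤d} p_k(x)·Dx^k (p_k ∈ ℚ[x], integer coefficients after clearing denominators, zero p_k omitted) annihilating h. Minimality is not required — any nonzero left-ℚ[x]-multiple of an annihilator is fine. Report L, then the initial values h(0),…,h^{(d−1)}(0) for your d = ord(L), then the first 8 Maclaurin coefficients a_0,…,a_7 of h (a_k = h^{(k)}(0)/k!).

f: a_k = 0, -2, 0, 2/3, 0, -2/5, 0, 2/7, …
g: a_k = 0, 12, 0, -18, 0, 81/10, 0, -243/140, …
L₀ := L_f ⊗_s L_g (sym. prod.), ord ≤ 4.
L = (1170 + 3834·x^2 + 4779·x^4 + 2916·x^6 + 729·x^8) + (396·x + 1044·x^3 + 972·x^5 + 324·x^7)·Dx + (220 + 768·x^2 + 1026·x^4 + 648·x^6 + 162·x^8)·Dx^2 + (44·x + 116·x^3 + 108·x^5 + 36·x^7)·Dx^3 + (10 + 38·x^2 + 55·x^4 + 36·x^6 + 9·x^8)·Dx^4  (order 4).
h: a_k = 0, 0, -24, 0, 44, 0, -33, 0, …
ICs: h(0) = 0, h′(0) = 0, h′′(0) = -48, h′′′(0) = 0.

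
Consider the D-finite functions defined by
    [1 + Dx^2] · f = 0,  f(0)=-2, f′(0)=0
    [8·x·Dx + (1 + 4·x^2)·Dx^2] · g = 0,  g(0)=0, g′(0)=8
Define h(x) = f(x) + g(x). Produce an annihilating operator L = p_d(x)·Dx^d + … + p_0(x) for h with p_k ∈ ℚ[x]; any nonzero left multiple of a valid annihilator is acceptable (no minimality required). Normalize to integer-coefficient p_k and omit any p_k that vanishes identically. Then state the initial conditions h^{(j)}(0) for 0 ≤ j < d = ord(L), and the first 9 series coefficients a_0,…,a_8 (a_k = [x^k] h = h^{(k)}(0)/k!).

L = (-376·x + 1600·x^3 + 128·x^5)·Dx + (-7 + 76·x^2 + 432·x^4 + 64·x^6)·Dx^2 + (-376·x + 1600·x^3 + 128·x^5)·Dx^3 + (-7 + 76·x^2 + 432·x^4 + 64·x^6)·Dx^4  (order 4).
h: a_k = -2, 8, 1, -32/3, -1/12, 128/5, 1/360, -512/7, -1/20160, …
ICs: h(0) = -2, h′(0) = 8, h′′(0) = 2, h′′′(0) = -64.

f: a_k = -2, 0, 1, 0, -1/12, 0, 1/360, 0, -1/20160, …
g: a_k = 0, 8, 0, -32/3, 0, 128/5, 0, -512/7, 0, …
Sum ⇒ L₀ = lclm(L_f,L_g) in ℚ(x)⟨Dx⟩.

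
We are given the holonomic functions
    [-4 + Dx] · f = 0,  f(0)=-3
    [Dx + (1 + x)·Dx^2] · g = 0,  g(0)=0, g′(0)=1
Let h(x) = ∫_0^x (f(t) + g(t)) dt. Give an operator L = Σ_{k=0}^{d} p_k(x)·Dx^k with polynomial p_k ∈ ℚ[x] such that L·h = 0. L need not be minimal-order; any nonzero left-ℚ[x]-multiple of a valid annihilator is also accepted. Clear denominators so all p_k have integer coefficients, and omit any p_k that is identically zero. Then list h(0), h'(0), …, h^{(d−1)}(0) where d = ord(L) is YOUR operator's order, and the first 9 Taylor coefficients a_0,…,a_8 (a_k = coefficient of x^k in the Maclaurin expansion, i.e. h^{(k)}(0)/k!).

L = (-24 - 16·x)·Dx^2 + (-14 - 32·x - 16·x^2)·Dx^3 + (5 + 9·x + 4·x^2)·Dx^4  (order 4).
h: a_k = 0, -3, -11/2, -49/6, -95/12, -129/20, -127/30, -517/210, -1009/840, …
ICs: h(0) = 0, h′(0) = -3, h′′(0) = -11, h′′′(0) = -49.

f: a_k = -3, -12, -24, -32, -32, -128/5, -256/15, -1024/105, -512/105, …
g: a_k = 0, 1, -1/2, 1/3, -1/4, 1/5, -1/6, 1/7, -1/8, …
f+g: L₀ = lclm(L_f,L_g), ord ≤ 1+2.
h=∫h₀ ⇒ L = L₀·Dx.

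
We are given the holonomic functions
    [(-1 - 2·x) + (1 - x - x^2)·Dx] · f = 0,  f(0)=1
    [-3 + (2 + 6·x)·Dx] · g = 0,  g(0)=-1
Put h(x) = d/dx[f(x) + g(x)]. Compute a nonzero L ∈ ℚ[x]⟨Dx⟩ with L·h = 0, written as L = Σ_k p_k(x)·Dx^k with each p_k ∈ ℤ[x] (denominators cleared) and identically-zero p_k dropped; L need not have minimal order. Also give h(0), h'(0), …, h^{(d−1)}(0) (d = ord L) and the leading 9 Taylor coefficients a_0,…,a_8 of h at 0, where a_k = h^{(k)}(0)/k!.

f: a_k = 1, 1, 2, 3, 5, 8, 13, 21, 34, …
g: a_k = -1, -3/2, 9/8, -27/16, 405/128, -1701/256, 15309/1024, -72171/2048, 2814669/32768, …
Sum ⇒ L₀ = lclm(L_f,L_g) in ℚ(x)⟨Dx⟩.
Differentiate: ansatz ord ≤ ord L₀ ⇒ L.
L = (-216 - 666·x - 972·x^2 - 468·x^3 - 270·x^4) + (-45 - 624·x - 2079·x^2 - 2688·x^3 - 1737·x^4 - 810·x^5)·Dx + (22 + 122·x + 146·x^2 - 162·x^3 - 426·x^4 - 474·x^5 - 180·x^6)·Dx^2  (order 2).
h: a_k = -1/2, 25/4, 63/16, 1045/32, 1735/256, 85863/512, -204141/2048, 3928781/4096, -94219785/65536, …
ICs: h(0) = -1/2, h′(0) = 25/4.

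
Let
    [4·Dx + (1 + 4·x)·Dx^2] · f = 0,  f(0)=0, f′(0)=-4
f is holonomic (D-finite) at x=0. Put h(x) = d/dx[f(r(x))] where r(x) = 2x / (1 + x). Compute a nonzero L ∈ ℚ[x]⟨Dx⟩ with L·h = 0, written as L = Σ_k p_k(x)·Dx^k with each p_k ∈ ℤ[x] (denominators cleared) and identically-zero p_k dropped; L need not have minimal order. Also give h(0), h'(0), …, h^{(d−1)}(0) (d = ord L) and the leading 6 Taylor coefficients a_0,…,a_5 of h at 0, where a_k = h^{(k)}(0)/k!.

L = (10 + 18·x) + (1 + 10·x + 9·x^2)·Dx  (order 1).
h: a_k = -8, 80, -728, 6560, -59048, 531440, …
ICs: h(0) = -8.

f: a_k = 0, -4, 8, -64/3, 64, -1024/5, …
L₀ from L_f via x↦r, Dx↦r'^{-1}Dx.
Derive L from L₀ (diff closure).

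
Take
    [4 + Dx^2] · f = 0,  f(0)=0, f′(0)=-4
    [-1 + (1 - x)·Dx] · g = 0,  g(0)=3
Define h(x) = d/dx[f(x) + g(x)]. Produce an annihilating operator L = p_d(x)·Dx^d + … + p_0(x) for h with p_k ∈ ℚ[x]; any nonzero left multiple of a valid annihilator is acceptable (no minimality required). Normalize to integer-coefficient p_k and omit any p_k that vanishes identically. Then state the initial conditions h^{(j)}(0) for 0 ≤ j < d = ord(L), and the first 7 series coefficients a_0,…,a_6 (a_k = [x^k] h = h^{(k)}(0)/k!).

L = (64 - 32·x + 16·x^2) + (-20 + 36·x - 24·x^2 + 8·x^3)·Dx + (16 - 8·x + 4·x^2)·Dx^2 + (-5 + 9·x - 6·x^2 + 2·x^3)·Dx^3  (order 3).
h: a_k = -1, 6, 17, 12, 37/3, 18, 961/45, …
ICs: h(0) = -1, h′(0) = 6, h′′(0) = 34.

f: a_k = 0, -4, 0, 8/3, 0, -8/15, 0, …
g: a_k = 3, 3, 3, 3, 3, 3, 3, …
f+g: L₀ = lclm(L_f,L_g), ord ≤ 2+1.
h₀' ⇒ L via d/dx closure of L₀.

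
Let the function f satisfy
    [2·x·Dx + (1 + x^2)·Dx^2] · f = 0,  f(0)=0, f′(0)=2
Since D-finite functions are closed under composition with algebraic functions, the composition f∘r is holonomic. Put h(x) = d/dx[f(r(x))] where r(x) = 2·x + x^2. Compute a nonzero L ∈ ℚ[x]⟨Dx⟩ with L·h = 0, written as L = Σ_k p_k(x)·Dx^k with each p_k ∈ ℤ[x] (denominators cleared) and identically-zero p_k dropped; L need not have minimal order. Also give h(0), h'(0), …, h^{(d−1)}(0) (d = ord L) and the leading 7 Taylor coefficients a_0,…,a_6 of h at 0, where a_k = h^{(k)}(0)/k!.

f: a_k = 0, 2, 0, -2/3, 0, 2/5, 0, …
f∘r: x↦r, Dx↦Dx/r' in L_f ⇒ L₀.
Derive L from L₀ (diff closure).
L = (-1 + 8·x + 16·x^2 + 12·x^3 + 3·x^4) + (1 + x + 4·x^2 + 8·x^3 + 5·x^4 + x^5)·Dx  (order 1).
h: a_k = 4, 4, -16, -32, 44, 188, -32, …
ICs: h(0) = 4.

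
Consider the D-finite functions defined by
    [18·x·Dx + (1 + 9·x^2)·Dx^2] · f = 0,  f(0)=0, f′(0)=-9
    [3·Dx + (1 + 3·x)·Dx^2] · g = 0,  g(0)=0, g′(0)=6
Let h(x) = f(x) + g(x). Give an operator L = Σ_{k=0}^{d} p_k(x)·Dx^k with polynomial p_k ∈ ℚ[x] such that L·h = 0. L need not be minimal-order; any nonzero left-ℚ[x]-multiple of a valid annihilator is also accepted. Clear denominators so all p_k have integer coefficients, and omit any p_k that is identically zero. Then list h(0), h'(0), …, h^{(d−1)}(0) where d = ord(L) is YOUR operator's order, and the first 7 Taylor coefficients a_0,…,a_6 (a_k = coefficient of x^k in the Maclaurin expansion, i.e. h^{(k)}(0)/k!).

f: a_k = 0, -9, 0, 27, 0, -729/5, 0, …
g: a_k = 0, 6, -9, 18, -81/2, 486/5, -243, …
h₀=f+g: left-lcm gives L₀, ord ≤ 4.
L = (-18 - 162·x + 486·x^2 + 486·x^3)·Dx + (-12 - 36·x + 972·x^3 + 972·x^4)·Dx^2 + (-1 + 3·x + 18·x^2 + 54·x^3 + 243·x^4 + 243·x^5)·Dx^3  (order 3).
h: a_k = 0, -3, -9, 45, -81/2, -243/5, -243, …
ICs: h(0) = 0, h′(0) = -3, h′′(0) = -18.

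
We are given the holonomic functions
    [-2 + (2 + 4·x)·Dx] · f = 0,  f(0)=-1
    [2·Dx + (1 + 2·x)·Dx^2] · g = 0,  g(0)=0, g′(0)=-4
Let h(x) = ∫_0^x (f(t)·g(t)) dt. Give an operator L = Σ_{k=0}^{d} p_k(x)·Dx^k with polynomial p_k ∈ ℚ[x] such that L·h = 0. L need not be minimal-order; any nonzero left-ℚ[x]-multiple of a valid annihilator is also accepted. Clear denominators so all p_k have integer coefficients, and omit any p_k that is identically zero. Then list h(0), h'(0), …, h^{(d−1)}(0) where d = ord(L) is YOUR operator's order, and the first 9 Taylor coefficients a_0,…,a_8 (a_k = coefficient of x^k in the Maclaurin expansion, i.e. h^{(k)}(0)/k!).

L = Dx + (1 + 4·x + 4·x^2)·Dx^3  (order 3).
h: a_k = 0, 0, 2, 0, -1/6, 4/15, -71/180, 62/105, -3043/3360, …
ICs: h(0) = 0, h′(0) = 0, h′′(0) = 4.

f: a_k = -1, -1, 1/2, -1/2, 5/8, -7/8, 21/16, -33/16, 429/128, …
g: a_k = 0, -4, 4, -16/3, 8, -64/5, 64/3, -256/7, 64, …
Product ⇒ symmetric product L₀, ord ≤ 2.
h=∫₀ˣh₀: take L = L₀·Dx.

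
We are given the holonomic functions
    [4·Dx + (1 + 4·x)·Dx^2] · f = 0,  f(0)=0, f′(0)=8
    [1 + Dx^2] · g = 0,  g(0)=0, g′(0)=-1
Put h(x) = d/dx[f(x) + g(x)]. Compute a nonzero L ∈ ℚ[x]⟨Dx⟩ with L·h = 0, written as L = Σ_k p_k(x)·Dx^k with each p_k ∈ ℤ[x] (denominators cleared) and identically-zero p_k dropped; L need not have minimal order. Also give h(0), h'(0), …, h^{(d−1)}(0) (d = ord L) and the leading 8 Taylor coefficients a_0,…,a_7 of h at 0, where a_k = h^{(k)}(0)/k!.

L = (388 + 32·x + 64·x^2) + (33 + 140·x + 48·x^2 + 64·x^3)·Dx + (388 + 32·x + 64·x^2)·Dx^2 + (33 + 140·x + 48·x^2 + 64·x^3)·Dx^3  (order 3).
h: a_k = 7, -32, 257/2, -512, 49151/24, -8192, 23592961/720, -131072, …
ICs: h(0) = 7, h′(0) = -32, h′′(0) = 257.

f: a_k = 0, 8, -16, 128/3, -128, 2048/5, -4096/3, 32768/7, …
g: a_k = 0, -1, 0, 1/6, 0, -1/120, 0, 1/5040, …
Sum ⇒ L₀ = lclm(L_f,L_g) in ℚ(x)⟨Dx⟩.
h₀' ⇒ L via d/dx closure of L₀.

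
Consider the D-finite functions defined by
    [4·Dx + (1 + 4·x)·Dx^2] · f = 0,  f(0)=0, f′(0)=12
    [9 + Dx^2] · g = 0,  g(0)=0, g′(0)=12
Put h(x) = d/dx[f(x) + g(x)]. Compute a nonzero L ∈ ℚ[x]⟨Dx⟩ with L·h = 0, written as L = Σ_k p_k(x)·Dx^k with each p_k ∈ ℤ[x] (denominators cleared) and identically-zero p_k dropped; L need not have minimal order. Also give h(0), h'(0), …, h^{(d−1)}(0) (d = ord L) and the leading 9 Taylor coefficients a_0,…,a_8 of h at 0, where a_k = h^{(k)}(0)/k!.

f: a_k = 0, 12, -24, 64, -192, 3072/5, -2048, 49152/7, -24576, …
g: a_k = 0, 12, 0, -18, 0, 81/10, 0, -243/140, 0, …
L₀ := lclm(L_f,L_g); ord L₀ ≤ 2+2.
h₀' ⇒ L via d/dx closure of L₀.
L = (3780 + 2592·x + 5184·x^2) + (369 + 2124·x + 3888·x^2 + 5184·x^3)·Dx + (420 + 288·x + 576·x^2)·Dx^2 + (41 + 236·x + 432·x^2 + 576·x^3)·Dx^3  (order 3).
h: a_k = 24, -48, 138, -768, 6225/2, -12288, 982797/20, -196608, 880806027/1120, …
ICs: h(0) = 24, h′(0) = -48, h′′(0) = 276.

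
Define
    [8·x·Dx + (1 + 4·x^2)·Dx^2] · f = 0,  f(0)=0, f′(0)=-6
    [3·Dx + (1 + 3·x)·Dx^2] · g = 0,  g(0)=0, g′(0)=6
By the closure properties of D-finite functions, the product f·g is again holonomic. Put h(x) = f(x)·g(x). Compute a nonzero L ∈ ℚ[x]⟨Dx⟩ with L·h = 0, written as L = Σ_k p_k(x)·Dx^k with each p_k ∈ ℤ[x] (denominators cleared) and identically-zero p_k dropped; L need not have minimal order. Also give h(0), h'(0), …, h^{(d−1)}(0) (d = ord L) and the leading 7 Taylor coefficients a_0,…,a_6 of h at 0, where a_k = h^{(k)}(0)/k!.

L = (1632 + 8496·x + 23040·x^2 + 110016·x^3 + 207360·x^4 + 269568·x^5 + 82944·x^7)·Dx + (418 + 6672·x + 44112·x^2 + 151488·x^3 + 393984·x^4 + 642816·x^5 + 725760·x^6 + 82944·x^7 + 290304·x^8)·Dx^2 + (204 + 1844·x + 12096·x^2 + 47408·x^3 + 122880·x^4 + 240192·x^5 + 331776·x^6 + 361728·x^7 + 82944·x^8 + 165888·x^9)·Dx^3 + (25 + 246·x + 1217·x^2 + 4128·x^3 + 10624·x^4 + 22080·x^5 + 34272·x^6 + 41472·x^7 + 43776·x^8 + 13824·x^9 + 20736·x^10)·Dx^4  (order 4).
h: a_k = 0, 0, -36, 54, -60, 171, -2772/5, …
ICs: h(0) = 0, h′(0) = 0, h′′(0) = -72, h′′′(0) = 324.

f: a_k = 0, -6, 0, 8, 0, -96/5, 0, …
g: a_k = 0, 6, -9, 18, -81/2, 486/5, -243, …
L₀ := L_f ⊗_s L_g (sym. prod.), ord ≤ 4.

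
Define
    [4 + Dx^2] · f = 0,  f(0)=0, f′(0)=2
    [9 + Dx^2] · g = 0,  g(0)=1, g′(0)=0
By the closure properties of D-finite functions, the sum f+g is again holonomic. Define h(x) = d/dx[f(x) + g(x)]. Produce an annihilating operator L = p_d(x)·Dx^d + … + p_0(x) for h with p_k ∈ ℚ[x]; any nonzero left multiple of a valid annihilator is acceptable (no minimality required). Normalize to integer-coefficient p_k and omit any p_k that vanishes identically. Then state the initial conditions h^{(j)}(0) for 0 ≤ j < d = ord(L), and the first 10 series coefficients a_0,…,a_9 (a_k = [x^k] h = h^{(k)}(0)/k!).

L = 36 + 13·Dx^2 + Dx^4  (order 4).
h: a_k = 2, -9, -4, 27/2, 4/3, -243/40, -8/45, 729/560, 4/315, -729/4480, …
ICs: h(0) = 2, h′(0) = -9, h′′(0) = -8, h′′′(0) = 81.

f: a_k = 0, 2, 0, -4/3, 0, 4/15, 0, -8/315, 0, 4/2835, …
g: a_k = 1, 0, -9/2, 0, 27/8, 0, -81/80, 0, 729/4480, 0, …
Sum ⇒ L₀ = lclm(L_f,L_g) in ℚ(x)⟨Dx⟩.
Derive L from L₀ (diff closure).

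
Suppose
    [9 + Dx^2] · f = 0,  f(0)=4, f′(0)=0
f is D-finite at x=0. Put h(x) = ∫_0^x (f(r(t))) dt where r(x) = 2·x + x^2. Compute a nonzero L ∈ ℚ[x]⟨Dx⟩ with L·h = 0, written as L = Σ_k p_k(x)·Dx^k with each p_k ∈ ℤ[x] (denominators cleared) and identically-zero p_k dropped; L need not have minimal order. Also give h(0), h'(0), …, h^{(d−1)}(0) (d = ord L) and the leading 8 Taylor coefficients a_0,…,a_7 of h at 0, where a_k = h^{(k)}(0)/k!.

L = (36 + 108·x + 108·x^2 + 36·x^3)·Dx - Dx^2 + (1 + x)·Dx^3  (order 3).
h: a_k = 0, 4, 0, -24, -18, 198/5, 72, 324/35, …
ICs: h(0) = 0, h′(0) = 4, h′′(0) = 0.

f: a_k = 4, 0, -18, 0, 27/2, 0, -81/20, 0, …
f∘r: x↦r, Dx↦Dx/r' in L_f ⇒ L₀.
h=∫₀ˣh₀: take L = L₀·Dx.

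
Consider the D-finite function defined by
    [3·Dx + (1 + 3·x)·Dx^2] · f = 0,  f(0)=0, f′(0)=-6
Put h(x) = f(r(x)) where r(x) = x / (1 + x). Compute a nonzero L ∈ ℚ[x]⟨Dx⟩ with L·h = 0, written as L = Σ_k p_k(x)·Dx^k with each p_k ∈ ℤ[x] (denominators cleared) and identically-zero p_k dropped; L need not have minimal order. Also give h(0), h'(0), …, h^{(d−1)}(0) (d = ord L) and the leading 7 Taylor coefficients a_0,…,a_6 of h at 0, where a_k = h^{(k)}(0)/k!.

L = (5 + 8·x)·Dx + (1 + 5·x + 4·x^2)·Dx^2  (order 2).
h: a_k = 0, -6, 15, -42, 255/2, -2046/5, 1365, …
ICs: h(0) = 0, h′(0) = -6.

f: a_k = 0, -6, 9, -18, 81/2, -486/5, 243, …
f∘r: x↦r, Dx↦Dx/r' in L_f ⇒ L₀.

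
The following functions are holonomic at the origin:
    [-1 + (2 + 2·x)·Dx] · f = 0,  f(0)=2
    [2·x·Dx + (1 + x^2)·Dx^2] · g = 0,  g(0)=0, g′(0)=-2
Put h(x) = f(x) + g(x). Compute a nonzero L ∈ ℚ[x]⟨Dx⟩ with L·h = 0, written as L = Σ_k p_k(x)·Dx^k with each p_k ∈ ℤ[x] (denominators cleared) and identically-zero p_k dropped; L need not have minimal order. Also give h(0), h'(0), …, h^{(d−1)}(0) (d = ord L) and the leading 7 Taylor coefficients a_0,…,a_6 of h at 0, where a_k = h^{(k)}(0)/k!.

f: a_k = 2, 1, -1/4, 1/8, -5/64, 7/128, -21/512, …
g: a_k = 0, -2, 0, 2/3, 0, -2/5, 0, …
f+g: L₀ = lclm(L_f,L_g), ord ≤ 1+2.
L = (-4 - 10·x + 12·x^2 + 6·x^3)·Dx + (-11 - 16·x + 10·x^2 + 48·x^3 + 21·x^4)·Dx^2 + (-2 + 6·x + 12·x^2 + 12·x^3 + 14·x^4 + 6·x^5)·Dx^3  (order 3).
h: a_k = 2, -1, -1/4, 19/24, -5/64, -221/640, -21/512, …
ICs: h(0) = 2, h′(0) = -1, h′′(0) = -1/2.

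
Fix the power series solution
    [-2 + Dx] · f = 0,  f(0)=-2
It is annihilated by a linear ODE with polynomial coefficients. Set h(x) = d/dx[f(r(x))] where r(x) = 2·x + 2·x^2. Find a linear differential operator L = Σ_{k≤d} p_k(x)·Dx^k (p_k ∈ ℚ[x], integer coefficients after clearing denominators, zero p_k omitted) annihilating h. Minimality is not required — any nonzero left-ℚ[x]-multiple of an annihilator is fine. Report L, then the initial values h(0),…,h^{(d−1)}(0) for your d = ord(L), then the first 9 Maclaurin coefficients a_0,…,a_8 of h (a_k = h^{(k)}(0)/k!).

L = (6 + 16·x + 16·x^2) + (-1 - 2·x)·Dx  (order 1).
h: a_k = -8, -48, -160, -1216/3, -832, -22144/15, -104192/45, -23040/7, -1351936/315, …
ICs: h(0) = -8.

f: a_k = -2, -4, -4, -8/3, -4/3, -8/15, -8/45, -16/315, -4/315, …
Change of var in L_f (x↦r) gives L₀.
h=h₀': d/dx-closure on L₀ ⇒ L.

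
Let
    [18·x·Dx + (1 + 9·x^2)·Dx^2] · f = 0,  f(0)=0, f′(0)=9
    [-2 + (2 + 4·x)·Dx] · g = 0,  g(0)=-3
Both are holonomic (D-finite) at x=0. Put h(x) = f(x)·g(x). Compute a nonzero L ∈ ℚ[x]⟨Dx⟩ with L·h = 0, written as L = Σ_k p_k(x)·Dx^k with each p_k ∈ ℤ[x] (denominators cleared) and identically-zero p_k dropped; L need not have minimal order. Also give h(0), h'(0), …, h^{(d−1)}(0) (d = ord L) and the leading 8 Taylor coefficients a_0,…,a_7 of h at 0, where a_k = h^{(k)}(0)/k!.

L = (3 - 18·x - 9·x^2) + (-2 + 14·x + 54·x^2 + 36·x^3)·Dx + (1 + 4·x + 13·x^2 + 36·x^3 + 36·x^4)·Dx^2  (order 2).
h: a_k = 0, -27, -27, 189/2, 135/2, -18441/40, -16821/40, 1688607/560, …
ICs: h(0) = 0, h′(0) = -27.

f: a_k = 0, 9, 0, -27, 0, 729/5, 0, -6561/7, …
g: a_k = -3, -3, 3/2, -3/2, 15/8, -21/8, 63/16, -99/16, …
L₀ := L_f ⊗_s L_g (sym. prod.), ord ≤ 2.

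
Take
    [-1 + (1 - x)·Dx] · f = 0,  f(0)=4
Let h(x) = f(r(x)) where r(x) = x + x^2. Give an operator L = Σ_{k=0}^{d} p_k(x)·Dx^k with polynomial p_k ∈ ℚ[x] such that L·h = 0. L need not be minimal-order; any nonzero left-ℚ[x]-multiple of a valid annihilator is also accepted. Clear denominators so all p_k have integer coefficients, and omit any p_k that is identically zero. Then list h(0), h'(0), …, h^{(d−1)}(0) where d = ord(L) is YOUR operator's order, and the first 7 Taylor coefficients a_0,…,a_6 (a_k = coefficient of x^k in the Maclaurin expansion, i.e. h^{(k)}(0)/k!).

L = (1 + 2·x) + (-1 + x + x^2)·Dx  (order 1).
h: a_k = 4, 4, 8, 12, 20, 32, 52, …
ICs: h(0) = 4.

f: a_k = 4, 4, 4, 4, 4, 4, 4, …
Substitute x→r, Dx→(1/r')Dx; clear ⇒ L₀.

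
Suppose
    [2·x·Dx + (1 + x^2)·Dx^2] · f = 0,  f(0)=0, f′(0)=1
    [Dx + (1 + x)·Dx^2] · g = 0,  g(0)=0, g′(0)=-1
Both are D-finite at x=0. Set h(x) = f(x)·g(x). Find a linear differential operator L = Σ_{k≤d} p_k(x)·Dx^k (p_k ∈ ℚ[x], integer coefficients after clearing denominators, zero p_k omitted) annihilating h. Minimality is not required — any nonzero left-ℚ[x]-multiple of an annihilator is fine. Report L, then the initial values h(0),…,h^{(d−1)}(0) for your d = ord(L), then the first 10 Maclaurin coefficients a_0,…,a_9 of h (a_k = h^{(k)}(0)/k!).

f: a_k = 0, 1, 0, -1/3, 0, 1/5, 0, -1/7, 0, 1/9, …
g: a_k = 0, -1, 1/2, -1/3, 1/4, -1/5, 1/6, -1/7, 1/8, -1/9, …
Product ⇒ symmetric product L₀, ord ≤ 4.
L = (24 + 44·x + 80·x^2 + 156·x^3 + 120·x^4 + 52·x^5 + 4·x^7)·Dx + (18 + 124·x + 308·x^2 + 484·x^3 + 544·x^4 + 372·x^5 + 140·x^6 + 12·x^7 + 14·x^8)·Dx^2 + (12 + 64·x + 192·x^2 + 312·x^3 + 360·x^4 + 312·x^5 + 192·x^6 + 72·x^7 + 12·x^8 + 8·x^9)·Dx^3 + (5 + 18·x + 37·x^2 + 56·x^3 + 66·x^4 + 60·x^5 + 42·x^6 + 24·x^7 + 9·x^8 + 2·x^9 + x^10)·Dx^4  (order 4).
h: a_k = 0, 0, -1, 1/2, 0, 1/12, -13/45, 11/60, 0, 121/2520, …
ICs: h(0) = 0, h′(0) = 0, h′′(0) = -2, h′′′(0) = 3.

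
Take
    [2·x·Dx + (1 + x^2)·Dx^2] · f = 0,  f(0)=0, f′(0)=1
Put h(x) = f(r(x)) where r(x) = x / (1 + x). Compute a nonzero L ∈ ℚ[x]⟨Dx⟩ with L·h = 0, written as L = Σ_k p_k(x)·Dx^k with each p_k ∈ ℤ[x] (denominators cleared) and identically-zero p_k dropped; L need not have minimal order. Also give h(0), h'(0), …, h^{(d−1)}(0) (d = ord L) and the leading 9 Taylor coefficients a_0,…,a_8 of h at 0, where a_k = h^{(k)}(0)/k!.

L = (2 + 4·x)·Dx + (1 + 2·x + 2·x^2)·Dx^2  (order 2).
h: a_k = 0, 1, -1, 2/3, 0, -4/5, 4/3, -8/7, 0, …
ICs: h(0) = 0, h′(0) = 1.

f: a_k = 0, 1, 0, -1/3, 0, 1/5, 0, -1/7, 0, …
Substitute x→r, Dx→(1/r')Dx; clear ⇒ L₀.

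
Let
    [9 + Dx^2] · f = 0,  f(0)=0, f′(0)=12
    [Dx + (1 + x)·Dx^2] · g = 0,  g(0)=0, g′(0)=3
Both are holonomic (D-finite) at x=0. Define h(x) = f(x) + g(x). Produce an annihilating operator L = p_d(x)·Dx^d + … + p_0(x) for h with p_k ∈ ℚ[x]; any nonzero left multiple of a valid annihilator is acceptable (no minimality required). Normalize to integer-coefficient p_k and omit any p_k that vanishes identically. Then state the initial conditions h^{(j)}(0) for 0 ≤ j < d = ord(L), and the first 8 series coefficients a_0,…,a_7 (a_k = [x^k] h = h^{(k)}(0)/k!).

f: a_k = 0, 12, 0, -18, 0, 81/10, 0, -243/140, …
g: a_k = 0, 3, -3/2, 1, -3/4, 3/5, -1/2, 3/7, …
Sum ⇒ L₀ = lclm(L_f,L_g) in ℚ(x)⟨Dx⟩.
L = (135 + 162·x + 81·x^2)·Dx + (99 + 261·x + 243·x^2 + 81·x^3)·Dx^2 + (15 + 18·x + 9·x^2)·Dx^3 + (11 + 29·x + 27·x^2 + 9·x^3)·Dx^4  (order 4).
h: a_k = 0, 15, -3/2, -17, -3/4, 87/10, -1/2, -183/140, …
ICs: h(0) = 0, h′(0) = 15, h′′(0) = -3, h′′′(0) = -102.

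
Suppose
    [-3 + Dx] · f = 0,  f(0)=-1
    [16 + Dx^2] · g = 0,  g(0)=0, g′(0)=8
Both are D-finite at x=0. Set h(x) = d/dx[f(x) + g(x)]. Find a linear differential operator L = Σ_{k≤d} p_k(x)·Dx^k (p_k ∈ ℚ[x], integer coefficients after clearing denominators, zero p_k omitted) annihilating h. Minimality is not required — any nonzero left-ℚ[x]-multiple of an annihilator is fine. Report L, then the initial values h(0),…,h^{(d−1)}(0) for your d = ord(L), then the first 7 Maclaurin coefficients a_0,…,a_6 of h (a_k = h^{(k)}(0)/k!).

L = 48 - 16·Dx + 3·Dx^2 - Dx^3  (order 3).
h: a_k = 5, -9, -155/2, -27/2, 1805/24, -243/40, -6991/144, …
ICs: h(0) = 5, h′(0) = -9, h′′(0) = -155.

f: a_k = -1, -3, -9/2, -9/2, -27/8, -81/40, -81/80, …
g: a_k = 0, 8, 0, -64/3, 0, 256/15, 0, …
f+g: L₀ = lclm(L_f,L_g), ord ≤ 1+2.
h=h₀': d/dx-closure on L₀ ⇒ L.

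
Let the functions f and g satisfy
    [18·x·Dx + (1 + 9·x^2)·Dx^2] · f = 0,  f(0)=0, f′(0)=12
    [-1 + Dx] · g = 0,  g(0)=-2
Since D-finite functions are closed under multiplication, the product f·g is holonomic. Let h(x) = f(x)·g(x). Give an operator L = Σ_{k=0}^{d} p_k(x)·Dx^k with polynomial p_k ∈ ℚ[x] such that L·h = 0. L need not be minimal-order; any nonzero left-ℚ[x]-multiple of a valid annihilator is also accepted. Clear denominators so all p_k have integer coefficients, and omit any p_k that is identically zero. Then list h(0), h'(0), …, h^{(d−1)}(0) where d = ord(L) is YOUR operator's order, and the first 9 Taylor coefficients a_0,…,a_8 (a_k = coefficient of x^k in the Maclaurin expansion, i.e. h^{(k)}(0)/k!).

f: a_k = 0, 12, 0, -36, 0, 972/5, 0, -8748/7, 0, …
g: a_k = -2, -2, -1, -1/3, -1/12, -1/60, -1/360, -1/2520, -1/20160, …
Product ⇒ symmetric product L₀, ord ≤ 2.
L = (1 - 18·x + 9·x^2) + (-2 + 18·x - 18·x^2)·Dx + (1 + 9·x^2)·Dx^2  (order 2).
h: a_k = 0, -24, -24, 60, 68, -1769/5, -377, 484679/210, 511397/210, …
ICs: h(0) = 0, h′(0) = -24.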